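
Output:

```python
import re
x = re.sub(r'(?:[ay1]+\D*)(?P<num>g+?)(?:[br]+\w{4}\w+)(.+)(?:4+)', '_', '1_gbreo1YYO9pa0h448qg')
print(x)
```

_8qg

The pattern matches one or more of one of [ay1], then zero or more of a non-digit (non-capturing group); then one or more of a literal 'g' (lazy) (captured as 'num'); then one or more of one of [br], then exactly 4 of a word character, then one or more of a word character (non-capturing group); then one or more of any character (captured); then one or more of a literal '4' (non-capturing group).
Matches: at [0:18] → '1_gbreo1YYO9pa0h44'.
`sub` substitutes '_' at each match site.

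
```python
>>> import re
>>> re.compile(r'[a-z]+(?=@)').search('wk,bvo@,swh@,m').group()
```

'bvo'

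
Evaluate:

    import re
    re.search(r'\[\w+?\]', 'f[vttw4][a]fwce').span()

(1, 8)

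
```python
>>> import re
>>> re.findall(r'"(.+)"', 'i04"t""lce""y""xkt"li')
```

With a single group, `findall` returns only what that group captured — 1 item.

['t""lce""y""xkt']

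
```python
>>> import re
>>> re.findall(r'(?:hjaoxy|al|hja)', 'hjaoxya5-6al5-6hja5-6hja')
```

Alternation isn't longest-match — the leftmost alternative that fits at this position is chosen.
Scanning left to right: at [0:6] → 'hjaoxy'; at [10:12] → 'al'; at [15:18] → 'hja'; at [21:24] → 'hja'.
`findall` yields the raw match text (4 of them) because the pattern has no groups.

['hjaoxy', 'al', 'hja', 'hja']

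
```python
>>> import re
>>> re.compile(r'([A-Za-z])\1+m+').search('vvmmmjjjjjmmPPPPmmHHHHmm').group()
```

`\1` has to match the exact text group 1 already captured.
The match spans [0:5] → 'vvmmm'.

'vvmmm'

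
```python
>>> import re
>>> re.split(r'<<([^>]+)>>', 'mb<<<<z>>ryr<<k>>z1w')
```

['mb', '<<z', 'ryr', 'k', 'z1w']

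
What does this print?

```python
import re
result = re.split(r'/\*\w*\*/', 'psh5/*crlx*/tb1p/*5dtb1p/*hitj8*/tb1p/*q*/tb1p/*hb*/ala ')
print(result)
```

['psh5', 'tb1p/*5dtb1p', 'tb1p', 'tb1p', 'ala ']

The string is cut at each match, leaving 5 pieces.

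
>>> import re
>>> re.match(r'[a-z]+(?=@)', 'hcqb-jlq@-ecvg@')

None

With `match`, the pattern is implicitly anchored at the beginning.
Here the string doesn't start with a match, so the call returns None.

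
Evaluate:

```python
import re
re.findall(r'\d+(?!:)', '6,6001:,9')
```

The negative lookahead/lookbehind blocks any match where the forbidden context is present.
Since nothing is captured, `findall` lists the 3 matched substrings directly.

['6', '600', '9']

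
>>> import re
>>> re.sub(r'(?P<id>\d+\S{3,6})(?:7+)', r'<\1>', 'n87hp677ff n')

The pattern matches one or more of a digit, then 3 to 6 of a non-whitespace character (captured as 'id'); then one or more of a literal '7' (non-capturing group).
Matches: at [1:8] → '87hp677'.
Each match is replaced using the text its own group 1 captured.

'n<87hp67>ff n'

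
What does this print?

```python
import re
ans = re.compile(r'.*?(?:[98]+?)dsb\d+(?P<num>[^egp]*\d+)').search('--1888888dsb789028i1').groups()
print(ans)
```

('i1',)

The match spans [0:20] → '--1888888dsb789028i1'.
Captured: group 1 = 'i1'.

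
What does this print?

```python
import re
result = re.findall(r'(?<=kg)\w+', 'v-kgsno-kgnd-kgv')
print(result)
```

The `(?=…)`/`(?<=…)` assertion just peeks at neighbouring text; it doesn't advance the match position.
With no groups in the pattern, `findall` gives back each whole match — 3 here.

['sno', 'nd', 'v']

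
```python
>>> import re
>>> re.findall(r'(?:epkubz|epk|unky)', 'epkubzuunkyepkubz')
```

`|` is ordered: at each position the engine commits to the first alternative that works.
`findall` yields the raw match text (3 of them) because the pattern has no groups.

['epkubz', 'unky', 'epkubz']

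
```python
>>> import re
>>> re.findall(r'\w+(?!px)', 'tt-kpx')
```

The negative lookahead/lookbehind blocks any match where the forbidden context is present.
Since nothing is captured, `findall` lists the 2 matched substrings directly.

['tt', 'kpx']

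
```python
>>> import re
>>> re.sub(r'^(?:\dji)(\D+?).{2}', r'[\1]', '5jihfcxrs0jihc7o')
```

Pattern: anchored at the start of the string; then a digit, then the literal 'ji' (non-capturing group); then one or more of a non-digit (lazy) (captured); then exactly 2 of any character.
Matches: at [0:6] → '5jihfc'.
The replacement refers to a captured group, so each match is rewritten using its own captured text.

'[h]xrs0jihc7o'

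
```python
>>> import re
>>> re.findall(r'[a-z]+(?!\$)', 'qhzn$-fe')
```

['qhz', 'fe']

Because the assertion is negative and zero-width, positions next to the forbidden text are skipped.
With no groups in the pattern, `findall` gives back each whole match — 2 here.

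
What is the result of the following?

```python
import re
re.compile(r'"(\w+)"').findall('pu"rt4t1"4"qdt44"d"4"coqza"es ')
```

['rt4t1', 'qdt44', '4']

Because there's exactly one group, `findall` drops the full match and keeps group 1 from each hit.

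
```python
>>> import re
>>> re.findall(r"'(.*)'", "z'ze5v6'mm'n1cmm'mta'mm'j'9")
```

["ze5v6'mm'n1cmm'mta'mm'j"]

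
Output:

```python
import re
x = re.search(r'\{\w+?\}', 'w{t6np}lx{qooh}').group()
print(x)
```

`re.search` scans for the first position where the pattern succeeds.
The match spans [1:7] → '{t6np}'.

{t6np}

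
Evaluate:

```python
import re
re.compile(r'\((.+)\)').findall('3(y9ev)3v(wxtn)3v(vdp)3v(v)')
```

Walking the string: at [1:27] match '(y9ev)3v(wxtn)3v(vdp)3v(v)', group 1 = 'y9ev)3v(wxtn)3v(vdp)3v(v'.
Because there's exactly one group, `findall` drops the full match and keeps group 1 from the one hit.

['y9ev)3v(wxtn)3v(vdp)3v(v']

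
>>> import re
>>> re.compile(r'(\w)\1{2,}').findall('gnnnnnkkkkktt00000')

`\1` has to match the exact text group 1 already captured.
`findall` collects group 1 from each match (3 total).

['n', 'k', '0']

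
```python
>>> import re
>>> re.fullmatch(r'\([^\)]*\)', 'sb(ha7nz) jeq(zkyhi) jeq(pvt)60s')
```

None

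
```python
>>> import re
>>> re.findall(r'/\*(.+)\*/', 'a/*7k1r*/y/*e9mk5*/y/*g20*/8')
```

['7k1r*/y/*e9mk5*/y/*g20']

Walking the string: at [1:27] match '/*7k1r*/y/*e9mk5*/y/*g20*/', group 1 = '7k1r*/y/*e9mk5*/y/*g20'.
One capturing group, so `findall` returns just the captured substring from the one match — 1 in all.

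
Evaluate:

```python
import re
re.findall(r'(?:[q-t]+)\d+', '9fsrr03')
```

With no groups in the pattern, `findall` gives back each whole match — 1 here.

['srr03']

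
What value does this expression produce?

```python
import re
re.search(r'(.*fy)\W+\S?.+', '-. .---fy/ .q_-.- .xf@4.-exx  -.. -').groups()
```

The pattern matches zero or more of any character, then the literal 'fy' (captured); then one or more of a non-word character, then optionally a non-whitespace character, then one or more of any character.
Unlike `match`, `search` isn't anchored — it looks for the pattern anywhere in the string.
The match spans [0:35] → '-. .---fy/ .q_-.- .xf@4.-exx  -.. -'.
Captured: group 1 = '-. .---fy'.

('-. .---fy',)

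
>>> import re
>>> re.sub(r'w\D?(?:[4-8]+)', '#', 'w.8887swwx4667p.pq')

The pattern matches a literal 'w', then optionally a non-digit; then one or more of a character in [4-8] (non-capturing group).
Matches: at [0:6] → 'w.8887'; at [8:14] → 'wx4667'.
Each match is replaced by '#'.

'#sw#p.pq'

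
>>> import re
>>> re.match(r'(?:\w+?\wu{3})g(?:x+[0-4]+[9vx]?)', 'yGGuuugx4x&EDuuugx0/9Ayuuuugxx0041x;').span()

(0, 10)

This matches one or more of a word character (lazy), then a word character, then exactly 3 of a literal 'u' (non-capturing group); then a literal 'g'; then one or more of the literal 'x', then one or more of a character in [0-4], then optionally one of [9vx] (non-capturing group).
`match` is anchored at position 0; if the pattern doesn't fit there, it returns None.
The match spans [0:10] → 'yGGuuugx4x'.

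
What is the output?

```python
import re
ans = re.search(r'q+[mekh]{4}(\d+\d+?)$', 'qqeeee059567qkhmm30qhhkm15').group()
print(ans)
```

The match spans [19:26] → 'qhhkm15'.

qhhkm15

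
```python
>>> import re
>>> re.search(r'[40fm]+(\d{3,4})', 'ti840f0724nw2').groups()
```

('724',)

This matches one or more of one of [40fm]; then 3 to 4 of a digit (captured).
`re.search` tries every starting position until one works.
The match spans [3:10] → '40f0724'.
Captured: group 1 = '724'.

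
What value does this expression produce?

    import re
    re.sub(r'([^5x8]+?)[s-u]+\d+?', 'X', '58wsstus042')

Every occurrence is swapped for 'X'.

'58X42'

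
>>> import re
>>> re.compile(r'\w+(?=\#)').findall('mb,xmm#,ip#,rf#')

Lookahead/lookbehind check context without consuming it, so the matched span excludes the asserted characters.
Matches: at [3:6] → 'xmm'; at [8:10] → 'ip'; at [12:14] → 'rf'.
No capturing groups, so `findall` returns the 3 full match strings.

['xmm', 'ip', 'rf']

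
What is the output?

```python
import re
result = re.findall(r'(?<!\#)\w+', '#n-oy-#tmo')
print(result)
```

Because the assertion is negative and zero-width, positions next to the forbidden text are skipped.
Matches: at [3:5] → 'oy'; at [8:10] → 'mo'.
Since nothing is captured, `findall` lists the 2 matched substrings directly.

['oy', 'mo']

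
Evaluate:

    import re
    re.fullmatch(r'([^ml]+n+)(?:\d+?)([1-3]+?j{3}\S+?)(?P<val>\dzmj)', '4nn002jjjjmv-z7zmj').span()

(0, 18)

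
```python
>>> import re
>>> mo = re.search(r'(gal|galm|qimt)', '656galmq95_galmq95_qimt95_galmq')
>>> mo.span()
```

(3, 6)

Alternation isn't longest-match — the leftmost alternative that fits at this position is chosen.
`re.search` scans for the first position where the pattern succeeds.
The match spans [3:6] → 'gal'.
Captured: group 1 = 'gal'.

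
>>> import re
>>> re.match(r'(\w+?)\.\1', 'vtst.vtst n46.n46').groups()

('vtst',)

The match spans [0:9] → 'vtst.vtst'.
Captured: group 1 = 'vtst'.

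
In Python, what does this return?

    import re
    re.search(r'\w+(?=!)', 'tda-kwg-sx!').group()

The positive lookaround only admits positions where the adjacent text matches; those characters stay outside the span.
The match spans [8:10] → 'sx'.

'sx'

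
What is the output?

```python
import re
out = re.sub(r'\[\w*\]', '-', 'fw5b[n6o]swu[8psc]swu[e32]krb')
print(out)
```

Every occurrence is swapped for '-'.

fw5b-swu-swu-krb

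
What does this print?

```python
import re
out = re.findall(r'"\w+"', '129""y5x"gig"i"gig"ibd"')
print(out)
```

['"y5x"', '"i"', '"ibd"']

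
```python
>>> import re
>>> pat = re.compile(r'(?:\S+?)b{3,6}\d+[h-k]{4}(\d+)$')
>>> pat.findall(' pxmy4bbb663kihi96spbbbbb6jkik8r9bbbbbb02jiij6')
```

['6']

Pattern: one or more of a non-whitespace character (lazy) (non-capturing group); then 3 to 6 of a literal 'b', then one or more of a digit, then exactly 4 of a character in [h-k]; then one or more of a digit (captured); then anchored at the end.
Scanning left to right: at [1:46] match 'pxmy4bbb663kihi96spbbbbb6jkik8r9bbbbbb02jiij6', group 1 = '6'.
With a single group, `findall` returns only what that group captured — 1 item.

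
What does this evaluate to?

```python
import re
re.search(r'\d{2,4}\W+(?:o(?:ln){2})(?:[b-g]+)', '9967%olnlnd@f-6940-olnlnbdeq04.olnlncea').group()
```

The match spans [0:11] → '9967%olnlnd'.

'9967%olnlnd'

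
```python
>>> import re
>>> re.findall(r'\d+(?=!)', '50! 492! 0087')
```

Because the assertion is zero-width, the text it checks is not consumed and won't appear in the result.
`findall` yields the raw match text (2 of them) because the pattern has no groups.

['50', '492']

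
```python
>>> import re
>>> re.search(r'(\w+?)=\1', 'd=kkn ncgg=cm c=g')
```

None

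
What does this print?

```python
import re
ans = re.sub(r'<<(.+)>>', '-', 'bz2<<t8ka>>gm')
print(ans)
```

bz2-gm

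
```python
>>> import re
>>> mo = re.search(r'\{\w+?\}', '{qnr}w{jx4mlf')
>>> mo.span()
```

(0, 5)

`re.search` scans for the first position where the pattern succeeds.
The match spans [0:5] → '{qnr}'.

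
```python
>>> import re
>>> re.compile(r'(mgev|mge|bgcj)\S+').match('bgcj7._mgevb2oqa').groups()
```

`re.match` won't scan ahead — the pattern has to work from the very first character.
The match spans [0:16] → 'bgcj7._mgevb2oqa'.
Captured: group 1 = 'bgcj'.

('bgcj',)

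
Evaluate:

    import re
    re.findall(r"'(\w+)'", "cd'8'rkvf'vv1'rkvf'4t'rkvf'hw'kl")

Because there's exactly one group, `findall` drops the full match and keeps group 1 from each hit.

['8', 'vv1', '4t', 'hw']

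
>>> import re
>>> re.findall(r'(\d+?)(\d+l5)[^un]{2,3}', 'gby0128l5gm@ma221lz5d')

2 groups means the one result is a tuple of 2 captured strings — 1 here.

[('0', '128l5')]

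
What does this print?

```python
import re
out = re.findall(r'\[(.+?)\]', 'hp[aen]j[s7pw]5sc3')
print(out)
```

Because the quantifier is non-greedy, it stops expanding at the earliest point where the rest of the pattern can succeed.
Matches: at [2:7] match '[aen]', group 1 = 'aen'; at [8:14] match '[s7pw]', group 1 = 's7pw'.
`findall` collects group 1 from each match (2 total).

['aen', 's7pw']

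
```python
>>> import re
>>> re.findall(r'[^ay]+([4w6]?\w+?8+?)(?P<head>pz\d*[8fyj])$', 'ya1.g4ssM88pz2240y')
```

Multiple groups make `findall` return tuples — one 2-tuple for the one match.

[('88', 'pz2240y')]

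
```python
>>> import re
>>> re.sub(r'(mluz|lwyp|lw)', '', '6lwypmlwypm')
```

The regex engine tests alternatives in the order written; an earlier branch that matches wins even if a later one would match more.
Matches: at [1:5] → 'lwyp'; at [6:10] → 'lwyp'.
Every occurrence is swapped for ''.

'6mm'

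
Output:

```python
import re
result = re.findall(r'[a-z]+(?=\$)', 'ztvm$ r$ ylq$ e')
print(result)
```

Lookahead/lookbehind check context without consuming it, so the matched span excludes the asserted characters.
Matches: at [0:4] → 'ztvm'; at [6:7] → 'r'; at [9:12] → 'ylq'.
Since nothing is captured, `findall` lists the 3 matched substrings directly.

['ztvm', 'r', 'ylq']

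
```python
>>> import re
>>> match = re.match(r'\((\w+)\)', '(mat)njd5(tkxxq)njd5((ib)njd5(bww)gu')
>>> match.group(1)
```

The match spans [0:5] → '(mat)'.
Captured: group 1 = 'mat'.

'mat'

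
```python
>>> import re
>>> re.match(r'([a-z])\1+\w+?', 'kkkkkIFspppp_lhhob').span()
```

(0, 6)

With `match`, the pattern is implicitly anchored at the beginning.
The match spans [0:6] → 'kkkkkI'.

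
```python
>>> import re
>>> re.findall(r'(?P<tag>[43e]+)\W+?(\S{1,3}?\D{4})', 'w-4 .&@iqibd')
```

[('4', '.&@iq')]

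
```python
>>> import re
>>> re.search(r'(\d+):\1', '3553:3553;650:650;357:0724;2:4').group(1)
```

'3553'

The match spans [0:9] → '3553:3553'.
Captured: group 1 = '3553'.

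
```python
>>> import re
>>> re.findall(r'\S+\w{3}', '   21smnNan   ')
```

['21smnNan']

`findall` yields the raw match text (1 of them) because the pattern has no groups.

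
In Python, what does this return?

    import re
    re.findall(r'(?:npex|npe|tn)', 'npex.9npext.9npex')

The regex engine tests alternatives in the order written; an earlier branch that matches wins even if a later one would match more.
Since nothing is captured, `findall` lists the 3 matched substrings directly.

['npex', 'npex', 'npex']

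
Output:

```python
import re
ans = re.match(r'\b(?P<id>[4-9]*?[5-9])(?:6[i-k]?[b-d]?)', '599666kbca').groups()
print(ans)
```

The match spans [0:4] → '5996'.
Captured: group 1 = '599'.

('599',)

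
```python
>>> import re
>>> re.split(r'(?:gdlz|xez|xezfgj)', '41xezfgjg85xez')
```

['41', 'fgjg85', '']

`|` is ordered: at each position the engine commits to the first alternative that works.
Splitting on the pattern gives 3 pieces.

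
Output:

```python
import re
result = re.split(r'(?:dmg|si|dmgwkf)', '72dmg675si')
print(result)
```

['72', '675', '']

The string is cut at each match, leaving 3 pieces.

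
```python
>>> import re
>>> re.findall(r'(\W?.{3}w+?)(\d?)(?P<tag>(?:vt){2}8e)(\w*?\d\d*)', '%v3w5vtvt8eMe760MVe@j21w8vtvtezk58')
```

[('%v3w', '5', 'vtvt8e', 'Me760')]

Pattern: optionally a non-word character, then exactly 3 of any character, then one or more of a literal 'w' (lazy) (captured); then optionally a digit (captured); then the literal 'vt' repeated 2 times, then the literal '8e' (captured as 'tag'); then zero or more of a word character (lazy), then a digit, then zero or more of a digit (captured).
`findall` packs the 4 group values into a tuple for every match.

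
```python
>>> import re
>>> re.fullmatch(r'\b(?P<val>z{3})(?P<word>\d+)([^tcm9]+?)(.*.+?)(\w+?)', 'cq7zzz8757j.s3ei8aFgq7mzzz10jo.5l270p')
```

None

The pattern matches a word boundary (`\b`, zero-width); then exactly 3 of a literal 'z' (captured as 'val'); then one or more of a digit (captured as 'word'); then one or more of any character except [tcm9] (lazy) (captured); then zero or more of any character, then one or more of any character (lazy) (captured); then one or more of a word character (lazy) (captured).
For `fullmatch`, every character of the input must be accounted for by the pattern.
Here the string isn't matched end-to-end, so the call returns None.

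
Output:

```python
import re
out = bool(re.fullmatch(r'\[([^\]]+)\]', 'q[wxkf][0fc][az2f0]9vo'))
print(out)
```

False

`re.fullmatch` is like wrapping the pattern in `^…$` (in single-line mode).
Here the string isn't matched end-to-end, so the call returns None, and `bool(None)` is False.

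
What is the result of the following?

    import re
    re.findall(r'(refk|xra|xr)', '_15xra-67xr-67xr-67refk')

The regex engine tests alternatives in the order written; an earlier branch that matches wins even if a later one would match more.
Matches: at [3:6] match 'xra', group 1 = 'xra'; at [9:11] match 'xr', group 1 = 'xr'; at [14:16] match 'xr', group 1 = 'xr'; at [19:23] match 'refk', group 1 = 'refk'.
`findall` collects group 1 from each match (4 total).

['xra', 'xr', 'xr', 'refk']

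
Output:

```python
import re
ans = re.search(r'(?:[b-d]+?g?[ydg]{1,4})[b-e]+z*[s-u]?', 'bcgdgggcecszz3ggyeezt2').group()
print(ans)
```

bcgdgggcecs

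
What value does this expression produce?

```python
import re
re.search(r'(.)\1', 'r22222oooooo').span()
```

`\1` is not a pattern — it's the concrete string captured by group 1, re-applied verbatim.
`re.search` tries every starting position until one works.
The match spans [1:3] → '22'.
Captured: group 1 = '2'.

(1, 3)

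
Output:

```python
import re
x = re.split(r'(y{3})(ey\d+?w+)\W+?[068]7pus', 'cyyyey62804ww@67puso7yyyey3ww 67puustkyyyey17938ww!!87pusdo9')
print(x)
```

This matches exactly 3 of a literal 'y' (captured); then the literal 'ey', then one or more of a digit (lazy), then one or more of the literal 'w' (captured); then one or more of a non-word character (lazy), then one of [068]; then a literal '7', then the literal 'pus'.
Because the pattern has a capturing group, `split` also inserts each captured text between the pieces.

['c', 'yyy', 'ey62804ww', 'o7yyyey3ww 67puustk', 'yyy', 'ey17938ww', 'do9']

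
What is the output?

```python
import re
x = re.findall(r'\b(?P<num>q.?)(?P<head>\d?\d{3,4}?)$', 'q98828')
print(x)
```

[('q9', '8828')]

Pattern: a word boundary (`\b`, zero-width); then the literal 'q', then optionally any character (captured as 'num'); then optionally a digit, then 3 to 4 of a digit (lazy) (captured as 'head'); then anchored at the end.
Walking the string: at [0:6] match 'q98828', groups = ('q9', '8828').
`findall` packs the 2 group values into a tuple for every match.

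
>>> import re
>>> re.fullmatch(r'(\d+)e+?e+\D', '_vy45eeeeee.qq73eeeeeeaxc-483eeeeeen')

None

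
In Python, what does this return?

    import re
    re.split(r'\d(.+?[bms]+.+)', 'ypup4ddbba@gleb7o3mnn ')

['ypup', 'ddbba@gleb7o3mnn ', '']

This matches a digit; then one or more of any character (lazy), then one or more of one of [bms], then one or more of any character (captured).
Matches to split on: at [4:22] → '4ddbba@gleb7o3mnn '.
With a capturing group present, the delimiter's captured portion is kept in the result list.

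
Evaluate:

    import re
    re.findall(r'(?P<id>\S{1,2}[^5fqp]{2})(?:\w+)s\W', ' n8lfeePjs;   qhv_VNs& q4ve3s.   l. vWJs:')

The pattern matches 1 to 2 of a non-whitespace character, then exactly 2 of any character except [5fqp] (captured as 'id'); then one or more of a word character (non-capturing group); then a literal 's', then a non-word character.
Scanning left to right: at [1:11] match 'n8lfeePjs;', group 1 = 'n8l'; at [14:22] match 'qhv_VNs&', group 1 = 'qhv_'; at [23:30] match 'q4ve3s.', group 1 = 'q4ve'; at [33:41] match 'l. vWJs:', group 1 = 'l. v'.
One capturing group, so `findall` returns just the captured substring from each match — 4 in all.

['n8l', 'qhv_', 'q4ve', 'l. v']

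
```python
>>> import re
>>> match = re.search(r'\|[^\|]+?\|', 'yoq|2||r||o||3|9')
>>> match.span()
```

The match spans [3:6] → '|2|'.

(3, 6)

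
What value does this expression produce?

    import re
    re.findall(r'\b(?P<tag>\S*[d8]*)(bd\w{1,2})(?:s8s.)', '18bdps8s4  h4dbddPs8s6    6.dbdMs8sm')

[('18', 'bdp'), ('h4d', 'bddP'), ('6.d', 'bdM')]

Pattern: a word boundary (`\b`, zero-width); then zero or more of a non-whitespace character, then zero or more of one of [d8] (captured as 'tag'); then the literal 'bd', then 1 to 2 of a word character (captured); then the literal 's8s', then any character (non-capturing group).
Scanning left to right: at [0:9] match '18bdps8s4', groups = ('18', 'bdp'); at [11:22] match 'h4dbddPs8s6', groups = ('h4d', 'bddP'); at [26:36] match '6.dbdMs8sm', groups = ('6.d', 'bdM').
`findall` packs the 2 group values into a tuple for every match.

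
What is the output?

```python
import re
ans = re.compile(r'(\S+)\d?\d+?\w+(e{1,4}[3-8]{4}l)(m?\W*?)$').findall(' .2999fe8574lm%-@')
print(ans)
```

[('.299', 'e8574l', 'm%-@')]

The pattern matches one or more of a non-whitespace character (captured); then optionally a digit, then one or more of a digit (lazy), then one or more of a word character; then 1 to 4 of a literal 'e', then exactly 4 of a character in [3-8], then the literal 'l' (captured); then optionally a literal 'm', then zero or more of a non-word character (lazy) (captured); then anchored at the end.
Matches: at [1:17] match '.2999fe8574lm%-@', groups = ('.299', 'e8574l', 'm%-@').
`findall` packs the 3 group values into a tuple for every match.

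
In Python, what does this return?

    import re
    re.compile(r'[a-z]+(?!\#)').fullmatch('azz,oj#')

None

The negative lookahead/lookbehind blocks any match where the forbidden context is present.
For `fullmatch`, every character of the input must be accounted for by the pattern.
Here there's no way to consume every character, so the call returns None.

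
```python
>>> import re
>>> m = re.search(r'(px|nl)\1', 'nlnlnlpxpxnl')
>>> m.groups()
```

('nl',)

`\1` has to match the exact text group 1 already captured.
Unlike `match`, `search` isn't anchored — it looks for the pattern anywhere in the string.
The match spans [0:4] → 'nlnl'.
Captured: group 1 = 'nl'.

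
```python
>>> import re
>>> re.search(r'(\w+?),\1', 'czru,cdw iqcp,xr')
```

A backreference is literal: `\1` must see the identical characters the first group matched.
`re.search` scans for the first position where the pattern succeeds.
Here the pattern never matches, so the call returns None.

None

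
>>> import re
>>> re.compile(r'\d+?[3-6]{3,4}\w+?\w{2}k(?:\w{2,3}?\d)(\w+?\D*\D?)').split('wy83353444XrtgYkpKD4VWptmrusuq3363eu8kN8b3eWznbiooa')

['wy', 'VWptmrusuq', '', 'eWznbiooa', '']

The `?` after the quantifier makes it lazy — it takes as little as possible before letting the rest of the pattern try.
The group in the pattern means `split` returns the separators' captures alongside the pieces.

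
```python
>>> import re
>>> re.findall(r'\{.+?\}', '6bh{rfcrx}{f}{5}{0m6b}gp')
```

['{rfcrx}', '{f}', '{5}', '{0m6b}']

A non-greedy quantifier consumes as few characters as it can — just enough that the remainder of the pattern still matches from where it stops; whatever follows it matches normally.
Walking the string: at [3:10] → '{rfcrx}'; at [10:13] → '{f}'; at [13:16] → '{5}'; at [16:22] → '{0m6b}'.
No capturing groups, so `findall` returns the 4 full match strings.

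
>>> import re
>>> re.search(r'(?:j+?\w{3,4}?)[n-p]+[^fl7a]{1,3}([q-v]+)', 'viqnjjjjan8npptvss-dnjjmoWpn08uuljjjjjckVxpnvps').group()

Pattern: one or more of the literal 'j' (lazy), then 3 to 4 of a word character (lazy) (non-capturing group); then one or more of a character in [n-p], then 1 to 3 of any character except [fl7a]; then one or more of a character in [q-v] (captured).
Unlike `match`, `search` isn't anchored — it looks for the pattern anywhere in the string.
The match spans [4:18] → 'jjjjan8npptvss'.
Captured: group 1 = 's'.

'jjjjan8npptvss'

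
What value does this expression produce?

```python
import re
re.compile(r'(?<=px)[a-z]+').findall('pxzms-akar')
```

['zms']

The `(?=…)`/`(?<=…)` assertion just peeks at neighbouring text; it doesn't advance the match position.
No capturing groups, so `findall` returns the 1 full match string.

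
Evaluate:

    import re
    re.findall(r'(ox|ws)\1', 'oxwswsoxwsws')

A backreference is literal: `\1` must see the identical characters the first group matched.
Scanning left to right: at [2:6] match 'wsws', group 1 = 'ws'; at [8:12] match 'wsws', group 1 = 'ws'.
Because there's exactly one group, `findall` drops the full match and keeps group 1 from each hit.

['ws', 'ws']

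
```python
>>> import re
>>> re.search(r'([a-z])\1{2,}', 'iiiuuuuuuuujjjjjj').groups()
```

('i',)

`\1` is not a pattern — it's the concrete string captured by group 1, re-applied verbatim.
Unlike `match`, `search` isn't anchored — it looks for the pattern anywhere in the string.
The match spans [0:3] → 'iii'.
Captured: group 1 = 'i'.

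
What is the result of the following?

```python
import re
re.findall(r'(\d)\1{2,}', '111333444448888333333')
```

A backreference is literal: `\1` must see the identical characters the first group matched.
Matches: at [0:3] match '111', group 1 = '1'; at [3:6] match '333', group 1 = '3'; at [6:11] match '44444', group 1 = '4'; at [11:15] match '8888', group 1 = '8'; at [15:21] match '333333', group 1 = '3'.
Because there's exactly one group, `findall` drops the full match and keeps group 1 from each hit.

['1', '3', '4', '8', '3']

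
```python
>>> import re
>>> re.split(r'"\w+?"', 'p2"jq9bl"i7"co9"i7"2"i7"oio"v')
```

['p2', 'i7', 'i7', 'i7', 'v']

Each match becomes a cut point; 5 segments remain.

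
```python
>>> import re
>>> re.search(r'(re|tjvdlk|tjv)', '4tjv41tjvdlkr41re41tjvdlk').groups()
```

('tjv',)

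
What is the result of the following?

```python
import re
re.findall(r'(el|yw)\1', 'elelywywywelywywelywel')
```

A backreference is literal: `\1` must see the identical characters the first group matched.
Walking the string: at [0:4] match 'elel', group 1 = 'el'; at [4:8] match 'ywyw', group 1 = 'yw'; at [12:16] match 'ywyw', group 1 = 'yw'.
Because there's exactly one group, `findall` drops the full match and keeps group 1 from each hit.

['el', 'yw', 'yw']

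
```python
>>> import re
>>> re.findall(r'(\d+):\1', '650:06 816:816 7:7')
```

['0', '816', '7']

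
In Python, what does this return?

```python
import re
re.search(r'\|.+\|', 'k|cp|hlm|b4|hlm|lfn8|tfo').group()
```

`re.search` tries every starting position until one works.
The match spans [1:21] → '|cp|hlm|b4|hlm|lfn8|'.

'|cp|hlm|b4|hlm|lfn8|'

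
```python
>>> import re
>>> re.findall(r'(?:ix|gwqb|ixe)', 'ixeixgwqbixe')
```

Alternation isn't longest-match — the leftmost alternative that fits at this position is chosen.
Matches: at [0:2] → 'ix'; at [3:5] → 'ix'; at [5:9] → 'gwqb'; at [9:11] → 'ix'.
Since nothing is captured, `findall` lists the 4 matched substrings directly.

['ix', 'ix', 'gwqb', 'ix']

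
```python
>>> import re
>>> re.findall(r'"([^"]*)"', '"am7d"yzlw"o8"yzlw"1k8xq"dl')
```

Scanning left to right: at [0:6] match '"am7d"', group 1 = 'am7d'; at [10:14] match '"o8"', group 1 = 'o8'; at [18:25] match '"1k8xq"', group 1 = '1k8xq'.
`findall` collects group 1 from each match (3 total).

['am7d', 'o8', '1k8xq']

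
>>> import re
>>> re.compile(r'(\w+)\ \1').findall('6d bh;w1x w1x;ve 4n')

`\1` has to match the exact text group 1 already captured.
Matches: at [6:13] match 'w1x w1x', group 1 = 'w1x'.
Because there's exactly one group, `findall` drops the full match and keeps group 1 from the one hit.

['w1x']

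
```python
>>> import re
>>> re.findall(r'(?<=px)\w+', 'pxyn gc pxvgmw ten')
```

Lookahead/lookbehind check context without consuming it, so the matched span excludes the asserted characters.
Matches: at [2:4] → 'yn'; at [10:14] → 'vgmw'.
`findall` yields the raw match text (2 of them) because the pattern has no groups.

['yn', 'vgmw']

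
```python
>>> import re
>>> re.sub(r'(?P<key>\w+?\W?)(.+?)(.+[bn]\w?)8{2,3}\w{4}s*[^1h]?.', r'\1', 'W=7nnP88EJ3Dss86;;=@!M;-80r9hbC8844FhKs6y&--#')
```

'W=6y&--#'

Pattern: one or more of a word character (lazy), then optionally a non-word character (captured as 'key'); then one or more of any character (lazy) (captured); then one or more of any character, then one of [bn], then optionally a word character (captured); then 2 to 3 of the literal '8', then exactly 4 of a word character, then zero or more of the literal 's'; then optionally any character except [1h], then any character.
Matches: at [0:39] → 'W=7nnP88EJ3Dss86;;=@!M;-80r9hbC8844FhKs'.
The replacement refers to a captured group, so each match is rewritten using its own captured text.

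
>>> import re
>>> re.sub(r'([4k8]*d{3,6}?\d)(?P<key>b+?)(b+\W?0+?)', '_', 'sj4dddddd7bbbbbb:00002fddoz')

'sj_0002fddoz'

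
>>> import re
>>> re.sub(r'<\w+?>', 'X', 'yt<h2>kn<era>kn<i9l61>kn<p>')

Matches: at [2:6] → '<h2>'; at [8:13] → '<era>'; at [15:22] → '<i9l61>'; at [24:27] → '<p>'.
Each match is replaced by 'X'.

'ytXknXknXknX'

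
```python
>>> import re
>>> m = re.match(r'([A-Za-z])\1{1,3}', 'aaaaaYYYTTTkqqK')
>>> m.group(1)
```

`\1` has to match the exact text group 1 already captured.
`re.match` won't scan ahead — the pattern has to work from the very first character.
The match spans [0:4] → 'aaaa'.
Captured: group 1 = 'a'.

'a'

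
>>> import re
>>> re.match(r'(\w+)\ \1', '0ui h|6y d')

None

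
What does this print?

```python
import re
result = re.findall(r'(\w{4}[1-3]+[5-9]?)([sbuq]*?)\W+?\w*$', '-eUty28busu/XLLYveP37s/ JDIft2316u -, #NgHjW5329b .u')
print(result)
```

[('HjW5329', 'b')]

Pattern: exactly 4 of a word character, then one or more of a character in [1-3], then optionally a character in [5-9] (captured); then zero or more of one of [sbuq] (lazy) (captured); then one or more of a non-word character (lazy), then zero or more of a word character; then anchored at the end.
Matches: at [41:52] match 'HjW5329b .u', groups = ('HjW5329', 'b').
With 2 capturing groups, `findall` returns a 2-tuple per match.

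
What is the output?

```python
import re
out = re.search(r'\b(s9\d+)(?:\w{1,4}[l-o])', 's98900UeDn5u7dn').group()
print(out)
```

The pattern matches a word boundary (`\b`, zero-width); then the literal 's9', then one or more of a digit (captured); then 1 to 4 of a word character, then a character in [l-o] (non-capturing group).
Unlike `match`, `search` isn't anchored — it looks for the pattern anywhere in the string.
The match spans [0:10] → 's98900UeDn'.
Captured: group 1 = 's98900'.

s98900UeDn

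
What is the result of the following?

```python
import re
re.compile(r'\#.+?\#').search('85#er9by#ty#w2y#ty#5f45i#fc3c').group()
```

'#er9by#'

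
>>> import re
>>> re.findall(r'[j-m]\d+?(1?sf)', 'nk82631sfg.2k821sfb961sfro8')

['1sf', '1sf']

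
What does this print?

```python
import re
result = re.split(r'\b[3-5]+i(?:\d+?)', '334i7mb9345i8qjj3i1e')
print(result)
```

['', 'mb9345i8qjj3i1e']

Pattern: a word boundary (`\b`, zero-width); then one or more of a character in [3-5], then a literal 'i'; then one or more of a digit (lazy) (non-capturing group).
Matches to split on: at [0:5] → '334i7'.
`split` removes every match and returns the 2 fragments in between.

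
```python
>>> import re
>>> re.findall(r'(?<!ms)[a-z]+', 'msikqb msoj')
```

Because the assertion is negative and zero-width, positions next to the forbidden text are skipped.
Scanning left to right: at [0:6] → 'msikqb'; at [7:11] → 'msoj'.
Since nothing is captured, `findall` lists the 2 matched substrings directly.

['msikqb', 'msoj']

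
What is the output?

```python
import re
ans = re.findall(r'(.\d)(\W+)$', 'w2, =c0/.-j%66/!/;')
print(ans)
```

Pattern: any character, then a digit (captured); then one or more of a non-word character (captured); then anchored at the end.
Scanning left to right: at [12:18] match '66/!/;', groups = ('66', '/!/;').
2 groups means the one result is a tuple of 2 captured strings — 1 here.

[('66', '/!/;')]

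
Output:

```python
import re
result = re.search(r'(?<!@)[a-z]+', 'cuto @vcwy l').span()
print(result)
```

(0, 4)

The negative lookahead/lookbehind blocks any match where the forbidden context is present.
Unlike `match`, `search` isn't anchored — it looks for the pattern anywhere in the string.
The match spans [0:4] → 'cuto'.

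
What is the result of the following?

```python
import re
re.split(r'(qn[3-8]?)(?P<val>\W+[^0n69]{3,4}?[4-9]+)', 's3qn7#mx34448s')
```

The pattern matches the literal 'qn', then optionally a character in [3-8] (captured); then one or more of a non-word character, then 3 to 4 of any character except [0n69] (lazy), then one or more of a character in [4-9] (captured as 'val').
Matches to split on: at [2:13] → 'qn7#mx34448'.
`re.split` interleaves the captured-group text with the surrounding fragments.

['s3', 'qn7', '#mx34448', 's']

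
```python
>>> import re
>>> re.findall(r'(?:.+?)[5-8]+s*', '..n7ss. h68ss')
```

['..n7ss', '. h68ss']

Pattern: one or more of any character (lazy) (non-capturing group); then one or more of a character in [5-8], then zero or more of a literal 's'.
Walking the string: at [0:6] → '..n7ss'; at [6:13] → '. h68ss'.
`findall` yields the raw match text (2 of them) because the pattern has no groups.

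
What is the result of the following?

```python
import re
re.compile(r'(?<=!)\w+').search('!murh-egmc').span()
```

(1, 5)

Because the assertion is zero-width, the text it checks is not consumed and won't appear in the result.
The match spans [1:5] → 'murh'.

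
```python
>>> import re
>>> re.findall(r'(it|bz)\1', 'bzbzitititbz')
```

['bz', 'it']

The backreference `\1` re-matches whatever the first group consumed, character for character.
Walking the string: at [0:4] match 'bzbz', group 1 = 'bz'; at [4:8] match 'itit', group 1 = 'it'.
Because there's exactly one group, `findall` drops the full match and keeps group 1 from each hit.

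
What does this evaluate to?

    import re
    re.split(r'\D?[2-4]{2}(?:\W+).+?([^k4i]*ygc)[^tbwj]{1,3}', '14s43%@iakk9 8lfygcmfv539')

['14', '9 8lfygc', '539']

The pattern matches optionally a non-digit, then exactly 2 of a character in [2-4]; then one or more of a non-word character (non-capturing group); then one or more of any character (lazy); then zero or more of any character except [k4i], then the literal 'ygc' (captured); then 1 to 3 of any character except [tbwj].
The `?` after the quantifier makes it lazy — it takes as little as possible before letting the rest of the pattern try.
Matches to split on: at [2:22] → 's43%@iakk9 8lfygcmfv'.
Because the pattern has a capturing group, `split` also inserts each captured text between the pieces.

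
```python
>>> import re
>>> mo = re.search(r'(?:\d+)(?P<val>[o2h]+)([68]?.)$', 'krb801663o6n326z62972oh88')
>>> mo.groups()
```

Pattern: one or more of a digit (non-capturing group); then one or more of one of [o2h] (captured as 'val'); then optionally one of [68], then any character (captured); then anchored at the end.
Unlike `match`, `search` isn't anchored — it looks for the pattern anywhere in the string.
The match spans [16:25] → '62972oh88'.
Captured: group 1 = 'oh', group 2 = '88'.

('oh', '88')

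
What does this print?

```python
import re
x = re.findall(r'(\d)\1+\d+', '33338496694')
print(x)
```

`\1` is not a pattern — it's the concrete string captured by group 1, re-applied verbatim.
Scanning left to right: at [0:11] match '33338496694', group 1 = '3'.
Because there's exactly one group, `findall` drops the full match and keeps group 1 from the one hit.

['3']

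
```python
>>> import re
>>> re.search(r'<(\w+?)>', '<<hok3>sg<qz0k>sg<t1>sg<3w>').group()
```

The match spans [1:7] → '<hok3>'.

'<hok3>'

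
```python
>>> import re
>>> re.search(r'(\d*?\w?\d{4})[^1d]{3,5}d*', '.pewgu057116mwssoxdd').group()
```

'057116mwss'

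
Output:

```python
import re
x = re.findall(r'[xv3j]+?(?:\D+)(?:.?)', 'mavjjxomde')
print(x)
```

['vjjxomde']

This matches one or more of one of [xv3j] (lazy); then one or more of a non-digit (non-capturing group); then optionally any character (non-capturing group).
Walking the string: at [2:10] → 'vjjxomde'.
Since nothing is captured, `findall` lists the 1 matched substring directly.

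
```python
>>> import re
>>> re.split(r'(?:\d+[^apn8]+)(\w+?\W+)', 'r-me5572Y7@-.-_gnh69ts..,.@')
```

['r-me', 'nh69ts..,.@', '']

Pattern: one or more of a digit, then one or more of any character except [apn8] (non-capturing group); then one or more of a word character (lazy), then one or more of a non-word character (captured).
`re.split` interleaves the captured-group text with the surrounding fragments.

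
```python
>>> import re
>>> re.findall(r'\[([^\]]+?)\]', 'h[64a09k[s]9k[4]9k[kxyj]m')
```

['64a09k[s', '4', 'kxyj']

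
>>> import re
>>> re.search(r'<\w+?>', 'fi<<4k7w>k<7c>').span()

(3, 9)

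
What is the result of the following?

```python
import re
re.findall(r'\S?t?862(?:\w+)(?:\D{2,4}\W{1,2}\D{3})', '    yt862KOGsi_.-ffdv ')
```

['yt862KOGsi_.-ffd']

The pattern matches optionally a non-whitespace character, then optionally the literal 't', then the literal '862'; then one or more of a word character (non-capturing group); then 2 to 4 of a non-digit, then 1 to 2 of a non-word character, then exactly 3 of a non-digit (non-capturing group).
Walking the string: at [4:20] → 'yt862KOGsi_.-ffd'.
Since nothing is captured, `findall` lists the 1 matched substring directly.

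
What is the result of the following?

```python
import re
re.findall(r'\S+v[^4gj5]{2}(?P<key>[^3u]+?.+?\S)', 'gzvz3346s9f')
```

[]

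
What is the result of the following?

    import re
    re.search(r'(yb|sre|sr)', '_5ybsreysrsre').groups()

('yb',)

`re.search` scans for the first position where the pattern succeeds.
The match spans [2:4] → 'yb'.
Captured: group 1 = 'yb'.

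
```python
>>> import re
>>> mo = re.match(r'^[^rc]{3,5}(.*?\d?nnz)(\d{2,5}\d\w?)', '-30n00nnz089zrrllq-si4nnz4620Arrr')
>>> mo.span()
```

`match` is anchored at position 0; if the pattern doesn't fit there, it returns None.
The match spans [0:13] → '-30n00nnz089z'.

(0, 13)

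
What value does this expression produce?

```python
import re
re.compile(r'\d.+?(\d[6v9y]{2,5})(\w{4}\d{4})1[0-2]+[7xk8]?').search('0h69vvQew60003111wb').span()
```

(0, 17)

This matches a digit, then one or more of any character (lazy); then a digit, then 2 to 5 of one of [6v9y] (captured); then exactly 4 of a word character, then exactly 4 of a digit (captured); then the literal '1', then one or more of a character in [0-2], then optionally one of [7xk8].
`search` walks the string left to right and returns the first match it finds.
The match spans [0:17] → '0h69vvQew60003111'.
Captured: group 1 = '69vv', group 2 = 'Qew60003'.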